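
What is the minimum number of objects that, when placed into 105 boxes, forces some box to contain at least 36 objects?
n = (36 − 1)·105 + 1 = 3676

By the generalised pigeonhole principle, to guarantee some box contains ≥ r objects we need more than (r − 1) · k objects total. Threshold: n = (r − 1) · k + 1. With r = 36 and k = 105: n = 35 · 105 + 1 = 3675 + 1 = 3676. For n = 3675 = 35 · 105, we can put exactly 35 objects in every box, avoiding 36 in any single one — so 3676 is tight.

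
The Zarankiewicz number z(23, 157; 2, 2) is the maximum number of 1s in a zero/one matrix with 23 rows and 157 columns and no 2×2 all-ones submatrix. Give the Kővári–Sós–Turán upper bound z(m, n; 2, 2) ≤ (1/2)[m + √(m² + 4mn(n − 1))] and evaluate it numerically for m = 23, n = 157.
z(23, 157; 2, 2) ≤ (1/2)[23 + √(23² + 4·23·157·156)] = (1/2)[23 + √2253793] = 762.1319

Kővári–Sós–Turán: let r_1, ..., r_23 be the row sums and z = Σ r_i the total number of 1s. Each pair of columns can share at most one row with both entries 1 (else a 2×2 all-ones block appears), so Σ_i C(r_i, 2) ≤ C(157, 2) = 12246. By convexity Σ_i C(r_i, 2) ≥ 23·C(z/23, 2) = z(z − 23)/(2·23), giving z² − 23z − 23·157·156 ≤ 0 and hence z ≤ (1/2)[23 + √(529 + 4·563316)] = (1/2)[23 + √2253793] ≈ (1/2)(23 + 1501.2638) = 762.1319.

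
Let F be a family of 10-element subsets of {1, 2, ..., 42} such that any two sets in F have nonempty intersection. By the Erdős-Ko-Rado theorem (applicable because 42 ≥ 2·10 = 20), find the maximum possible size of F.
max |F| = C(41, 9) = 350343565

The Erdős-Ko-Rado theorem states: for n ≥ 2k, an intersecting family of k-subsets of an n-element set has size at most C(n − 1, k − 1), with equality for 'star' families {A ⊆ [n] : |A| = k, i ∈ A} (fix an element i). For n = 42, k = 10: C(41, 9) = 350343565.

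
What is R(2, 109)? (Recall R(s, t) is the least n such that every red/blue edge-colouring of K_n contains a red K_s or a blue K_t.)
R(2, 109) = 109

R(2, k) = k for all k ≥ 2: in a 2-colouring of K_k, either some edge is red (a red K_2) or all edges are blue (a blue K_k). And K_{108} coloured all-blue has no blue K_109, so R(2, 109) > 108. Hence R(2, 109) = 109.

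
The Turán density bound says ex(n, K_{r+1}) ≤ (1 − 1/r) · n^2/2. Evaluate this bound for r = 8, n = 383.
Turán density bound = (7/8) · 383^2/2 = 1026823/16 ≈ 64176.4375

Turán's theorem: ex(n, K_{r+1}) is achieved by the complete r-partite Turán graph T(n, r) with parts as balanced as possible, and is at most (1 − 1/r) · n^2/2. For r = 8, n = 383: the density bound is (7/8) · 146689/2 = 1026823/16 ≈ 64176.4375. The integer-valued extremum is e(T(383, 8)) = 64176, which is strictly less than the density bound 1026823/16 since 8 ∤ 383 (the parts of T(383, 8) cannot all be equal).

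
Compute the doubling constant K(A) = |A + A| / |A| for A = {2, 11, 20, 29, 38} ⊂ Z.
K = |A + A| / |A| = 9/5

Enumerate A + A = {a + b : a, b ∈ A}. With |A| = 5, there are |A|^2 = 25 ordered sum pairs; collecting distinct values, A + A = {4, 13, 22, 31, 40, 49, 58, 67, 76}, so |A + A| = 9. Thus K = 9/5. Here |A + A| = 2|A| − 1 = 9, the minimum possible — so K = 9/5 is minimal, which holds iff A is an arithmetic progression.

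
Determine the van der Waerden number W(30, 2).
W(30, 2) = 30 + 1 = 31

A 2-term AP is any pair of integers, so a monochromatic 2-AP exists iff some colour is used at least twice. With 30 colours, the colouring i ↦ i on {1, ..., 30} uses each colour once, avoiding any monochromatic pair, so W(30, 2) > 30. For {1, ..., 31}, pigeonhole forces two integers of the same colour, which form a monochromatic 2-AP. Hence W(30, 2) = 31.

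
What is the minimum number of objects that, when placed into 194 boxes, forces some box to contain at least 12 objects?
n = (12 − 1)·194 + 1 = 2135

By the generalised pigeonhole principle, to guarantee some box contains ≥ r objects we need more than (r − 1) · k objects total. Threshold: n = (r − 1) · k + 1. With r = 12 and k = 194: n = 11 · 194 + 1 = 2134 + 1 = 2135. For n = 2134 = 11 · 194, we can put exactly 11 objects in every box, avoiding 12 in any single one — so 2135 is tight.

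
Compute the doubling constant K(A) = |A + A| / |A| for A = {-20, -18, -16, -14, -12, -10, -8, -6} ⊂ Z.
K = |A + A| / |A| = 15/8

Enumerate A + A = {a + b : a, b ∈ A}. With |A| = 8, there are |A|^2 = 64 ordered sum pairs; collecting distinct values, A + A = {-40, -38, -36, -34, -32, -30, -28, -26, -24, -22, -20, -18, -16, -14, -12}, so |A + A| = 15. Thus K = 15/8. Here |A + A| = 2|A| − 1 = 15, the minimum possible — so K = 15/8 is minimal, which holds iff A is an arithmetic progression.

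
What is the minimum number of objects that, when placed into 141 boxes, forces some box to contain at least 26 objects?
n = (26 − 1)·141 + 1 = 3526

By the generalised pigeonhole principle, to guarantee some box contains ≥ r objects we need more than (r − 1) · k objects total. Threshold: n = (r − 1) · k + 1. With r = 26 and k = 141: n = 25 · 141 + 1 = 3525 + 1 = 3526. For n = 3525 = 25 · 141, we can put exactly 25 objects in every box, avoiding 26 in any single one — so 3526 is tight.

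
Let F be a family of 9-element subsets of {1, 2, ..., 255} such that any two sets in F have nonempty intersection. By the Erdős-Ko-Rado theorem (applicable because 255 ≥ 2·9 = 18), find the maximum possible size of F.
max |F| = C(254, 8) = 384411141510825

Erdős-Ko-Rado (1961): when n ≥ 2k, max |F| = C(n−1, k−1). The bound is attained by the star {A : i ∈ A} for any fixed i ∈ [n]. Here C(255−1, 9−1) = C(254, 8) = 384411141510825.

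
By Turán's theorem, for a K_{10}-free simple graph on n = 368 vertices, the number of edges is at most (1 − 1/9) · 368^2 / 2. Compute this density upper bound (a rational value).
Turán density bound = (8/9) · 368^2/2 = 541696/9 ≈ 60188.4444

Turán's theorem: ex(n, K_{r+1}) is achieved by the complete r-partite Turán graph T(n, r) with parts as balanced as possible, and is at most (1 − 1/r) · n^2/2. For r = 9, n = 368: the density bound is (8/9) · 135424/2 = 541696/9 ≈ 60188.4444. The integer-valued extremum is e(T(368, 9)) = 60188, which is strictly less than the density bound 541696/9 since 9 ∤ 368 (the parts of T(368, 9) cannot all be equal).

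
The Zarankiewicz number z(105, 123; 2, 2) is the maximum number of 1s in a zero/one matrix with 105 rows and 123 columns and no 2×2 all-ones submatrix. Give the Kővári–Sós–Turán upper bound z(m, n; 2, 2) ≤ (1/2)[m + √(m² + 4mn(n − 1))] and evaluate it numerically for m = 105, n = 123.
z(105, 123; 2, 2) ≤ (1/2)[105 + √(105² + 4·105·123·122)] = (1/2)[105 + √6313545] = 1308.8384

Kővári–Sós–Turán: let r_1, ..., r_105 be the row sums and z = Σ r_i the total number of 1s. Each pair of columns can share at most one row with both entries 1 (else a 2×2 all-ones block appears), so Σ_i C(r_i, 2) ≤ C(123, 2) = 7503. By convexity Σ_i C(r_i, 2) ≥ 105·C(z/105, 2) = z(z − 105)/(2·105), giving z² − 105z − 105·123·122 ≤ 0 and hence z ≤ (1/2)[105 + √(11025 + 4·1575630)] = (1/2)[105 + √6313545] ≈ (1/2)(105 + 2512.6769) = 1308.8384.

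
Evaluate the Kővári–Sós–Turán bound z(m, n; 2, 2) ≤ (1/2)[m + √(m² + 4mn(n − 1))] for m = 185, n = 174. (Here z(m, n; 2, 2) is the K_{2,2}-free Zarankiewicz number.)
z(185, 174; 2, 2) ≤ (1/2)[185 + √(185² + 4·185·174·173)] = (1/2)[185 + √22309705] = 2454.1575

Kővári–Sós–Turán: let r_1, ..., r_185 be the row sums and z = Σ r_i the total number of 1s. Each pair of columns can share at most one row with both entries 1 (else a 2×2 all-ones block appears), so Σ_i C(r_i, 2) ≤ C(174, 2) = 15051. By convexity Σ_i C(r_i, 2) ≥ 185·C(z/185, 2) = z(z − 185)/(2·185), giving z² − 185z − 185·174·173 ≤ 0 and hence z ≤ (1/2)[185 + √(34225 + 4·5568870)] = (1/2)[185 + √22309705] ≈ (1/2)(185 + 4723.315) = 2454.1575.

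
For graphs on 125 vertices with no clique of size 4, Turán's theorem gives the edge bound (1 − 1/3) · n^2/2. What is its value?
Turán density bound = (2/3) · 125^2/2 = 15625/3 ≈ 5208.3333

Turán's theorem: ex(n, K_{r+1}) is achieved by the complete r-partite Turán graph T(n, r) with parts as balanced as possible, and is at most (1 − 1/r) · n^2/2. For r = 3, n = 125: the density bound is (2/3) · 15625/2 = 15625/3 ≈ 5208.3333. The integer-valued extremum is e(T(125, 3)) = 5208, which is strictly less than the density bound 15625/3 since 3 ∤ 125 (the parts of T(125, 3) cannot all be equal).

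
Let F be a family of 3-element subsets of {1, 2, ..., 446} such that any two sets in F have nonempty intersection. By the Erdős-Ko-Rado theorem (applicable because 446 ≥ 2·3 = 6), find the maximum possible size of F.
max |F| = C(445, 2) = 98790

Erdős-Ko-Rado (1961): when n ≥ 2k, max |F| = C(n−1, k−1). The bound is attained by the star {A : i ∈ A} for any fixed i ∈ [n]. Here C(446−1, 3−1) = C(445, 2) = 98790.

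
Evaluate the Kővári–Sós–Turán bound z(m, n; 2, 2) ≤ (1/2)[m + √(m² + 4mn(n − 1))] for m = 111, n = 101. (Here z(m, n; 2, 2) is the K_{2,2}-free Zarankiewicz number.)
z(111, 101; 2, 2) ≤ (1/2)[111 + √(111² + 4·111·101·100)] = (1/2)[111 + √4496721] = 1115.7737

Kővári–Sós–Turán: let r_1, ..., r_111 be the row sums and z = Σ r_i the total number of 1s. Each pair of columns can share at most one row with both entries 1 (else a 2×2 all-ones block appears), so Σ_i C(r_i, 2) ≤ C(101, 2) = 5050. By convexity Σ_i C(r_i, 2) ≥ 111·C(z/111, 2) = z(z − 111)/(2·111), giving z² − 111z − 111·101·100 ≤ 0 and hence z ≤ (1/2)[111 + √(12321 + 4·1121100)] = (1/2)[111 + √4496721] ≈ (1/2)(111 + 2120.5473) = 1115.7737.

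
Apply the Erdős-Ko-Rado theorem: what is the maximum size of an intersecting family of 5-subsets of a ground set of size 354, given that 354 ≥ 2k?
max |F| = C(353, 4) = 636035400

The Erdős-Ko-Rado theorem states: for n ≥ 2k, an intersecting family of k-subsets of an n-element set has size at most C(n − 1, k − 1), with equality for 'star' families {A ⊆ [n] : |A| = k, i ∈ A} (fix an element i). For n = 354, k = 5: C(353, 4) = 636035400.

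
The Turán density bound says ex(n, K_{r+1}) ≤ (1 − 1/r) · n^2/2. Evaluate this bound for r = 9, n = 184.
Turán density bound = (8/9) · 184^2/2 = 135424/9 ≈ 15047.1111

Turán's theorem: ex(n, K_{r+1}) is achieved by the complete r-partite Turán graph T(n, r) with parts as balanced as possible, and is at most (1 − 1/r) · n^2/2. For r = 9, n = 184: the density bound is (8/9) · 33856/2 = 135424/9 ≈ 15047.1111. The integer-valued extremum is e(T(184, 9)) = 15046, which is strictly less than the density bound 135424/9 since 9 ∤ 184 (the parts of T(184, 9) cannot all be equal).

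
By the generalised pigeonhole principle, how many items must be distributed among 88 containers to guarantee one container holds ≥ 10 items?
n = (10 − 1)·88 + 1 = 793

By the generalised pigeonhole principle, to guarantee some box contains ≥ r objects we need more than (r − 1) · k objects total. Threshold: n = (r − 1) · k + 1. With r = 10 and k = 88: n = 9 · 88 + 1 = 792 + 1 = 793. For n = 792 = 9 · 88, we can put exactly 9 objects in every box, avoiding 10 in any single one — so 793 is tight.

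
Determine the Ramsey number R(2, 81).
R(2, 81) = 81

R(2, k) = k for all k ≥ 2: in a 2-colouring of K_k, either some edge is red (a red K_2) or all edges are blue (a blue K_k). And K_{80} coloured all-blue has no blue K_81, so R(2, 81) > 80. Hence R(2, 81) = 81.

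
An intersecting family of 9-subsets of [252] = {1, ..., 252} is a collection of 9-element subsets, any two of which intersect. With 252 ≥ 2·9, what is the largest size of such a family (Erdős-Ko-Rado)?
max |F| = C(251, 8) = 349085818183375

Erdős-Ko-Rado (1961): when n ≥ 2k, max |F| = C(n−1, k−1). The bound is attained by the star {A : i ∈ A} for any fixed i ∈ [n]. Here C(252−1, 9−1) = C(251, 8) = 349085818183375.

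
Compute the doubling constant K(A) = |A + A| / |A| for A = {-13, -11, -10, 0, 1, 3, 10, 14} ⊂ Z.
K = |A + A| / |A| = 30/8 = 15/4

Enumerate A + A = {a + b : a, b ∈ A}. With |A| = 8, there are |A|^2 = 64 ordered sum pairs; collecting distinct values, A + A = {-26, -24, -23, -22, -21, -20, -13, -12, -11, -10, -9, -8, -7, -3, -1, 0, 1, 2, 3, 4, 6, 10, 11, 13, 14, 15, 17, 20, 24, 28}, so |A + A| = 30. Thus K = 30/8 = 15/4. For comparison, the minimum possible |A + A| over all 8-element sets is 2·8 − 1 = 15 (so min K = 15/8), attained only by arithmetic progressions.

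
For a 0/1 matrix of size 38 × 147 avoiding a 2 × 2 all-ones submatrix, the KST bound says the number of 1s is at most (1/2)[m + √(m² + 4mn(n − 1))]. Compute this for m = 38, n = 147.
z(38, 147; 2, 2) ≤ (1/2)[38 + √(38² + 4·38·147·146)] = (1/2)[38 + √3263668] = 922.2812

Kővári–Sós–Turán: let r_1, ..., r_38 be the row sums and z = Σ r_i the total number of 1s. Each pair of columns can share at most one row with both entries 1 (else a 2×2 all-ones block appears), so Σ_i C(r_i, 2) ≤ C(147, 2) = 10731. By convexity Σ_i C(r_i, 2) ≥ 38·C(z/38, 2) = z(z − 38)/(2·38), giving z² − 38z − 38·147·146 ≤ 0 and hence z ≤ (1/2)[38 + √(1444 + 4·815556)] = (1/2)[38 + √3263668] ≈ (1/2)(38 + 1806.5625) = 922.2812.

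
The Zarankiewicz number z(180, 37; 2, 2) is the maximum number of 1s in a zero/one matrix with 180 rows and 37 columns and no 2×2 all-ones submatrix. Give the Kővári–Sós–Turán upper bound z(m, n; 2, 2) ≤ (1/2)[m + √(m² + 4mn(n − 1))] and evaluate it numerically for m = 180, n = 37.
z(180, 37; 2, 2) ≤ (1/2)[180 + √(180² + 4·180·37·36)] = (1/2)[180 + √991440] = 587.8554

Kővári–Sós–Turán: let r_1, ..., r_180 be the row sums and z = Σ r_i the total number of 1s. Each pair of columns can share at most one row with both entries 1 (else a 2×2 all-ones block appears), so Σ_i C(r_i, 2) ≤ C(37, 2) = 666. By convexity Σ_i C(r_i, 2) ≥ 180·C(z/180, 2) = z(z − 180)/(2·180), giving z² − 180z − 180·37·36 ≤ 0 and hence z ≤ (1/2)[180 + √(32400 + 4·239760)] = (1/2)[180 + √991440] ≈ (1/2)(180 + 995.7108) = 587.8554.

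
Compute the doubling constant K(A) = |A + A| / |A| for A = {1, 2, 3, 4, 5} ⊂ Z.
K = |A + A| / |A| = 9/5

Enumerate A + A = {a + b : a, b ∈ A}. With |A| = 5, there are |A|^2 = 25 ordered sum pairs; collecting distinct values, A + A = {2, 3, 4, 5, 6, 7, 8, 9, 10}, so |A + A| = 9. Thus K = 9/5. Here |A + A| = 2|A| − 1 = 9, the minimum possible — so K = 9/5 is minimal, which holds iff A is an arithmetic progression.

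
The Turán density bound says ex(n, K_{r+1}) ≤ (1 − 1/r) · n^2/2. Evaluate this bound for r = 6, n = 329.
Turán density bound = (5/6) · 329^2/2 = 541205/12 ≈ 45100.4167

Turán's theorem: ex(n, K_{r+1}) is achieved by the complete r-partite Turán graph T(n, r) with parts as balanced as possible, and is at most (1 − 1/r) · n^2/2. For r = 6, n = 329: the density bound is (5/6) · 108241/2 = 541205/12 ≈ 45100.4167. The integer-valued extremum is e(T(329, 6)) = 45100, which is strictly less than the density bound 541205/12 since 6 ∤ 329 (the parts of T(329, 6) cannot all be equal).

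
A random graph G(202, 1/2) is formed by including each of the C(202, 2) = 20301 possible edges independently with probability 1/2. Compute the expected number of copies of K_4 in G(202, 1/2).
E[# K_4] = C(202, 4) · (1/2)^C(4, 2) = 67331650 / 2^6 = 33665825/32 = 1052057.03125

For each 4-subset S of vertices (there are C(202, 4) = 67331650 such S), let X_S = 1 if S induces a K_4 (all C(4, 2) = 6 edges present). Then P(X_S = 1) = (1/2)^6 = 1/64. By linearity of expectation, E[# K_4] = C(202, 4) · (1/2)^6 = 67331650 / 64 = 33665825/32 = 1052057.03125.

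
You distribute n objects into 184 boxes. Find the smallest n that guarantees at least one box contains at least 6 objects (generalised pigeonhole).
n = (6 − 1)·184 + 1 = 921

By the generalised pigeonhole principle, to guarantee some box contains ≥ r objects we need more than (r − 1) · k objects total. Threshold: n = (r − 1) · k + 1. With r = 6 and k = 184: n = 5 · 184 + 1 = 920 + 1 = 921. For n = 920 = 5 · 184, we can put exactly 5 objects in every box, avoiding 6 in any single one — so 921 is tight.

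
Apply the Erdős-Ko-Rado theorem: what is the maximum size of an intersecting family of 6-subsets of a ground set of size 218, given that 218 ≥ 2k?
max |F| = C(217, 5) = 3827930778

The Erdős-Ko-Rado theorem states: for n ≥ 2k, an intersecting family of k-subsets of an n-element set has size at most C(n − 1, k − 1), with equality for 'star' families {A ⊆ [n] : |A| = k, i ∈ A} (fix an element i). For n = 218, k = 6: C(217, 5) = 3827930778.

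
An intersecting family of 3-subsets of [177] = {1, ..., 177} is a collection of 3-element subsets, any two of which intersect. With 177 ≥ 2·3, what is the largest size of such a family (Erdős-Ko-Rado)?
max |F| = C(176, 2) = 15400

The Erdős-Ko-Rado theorem states: for n ≥ 2k, an intersecting family of k-subsets of an n-element set has size at most C(n − 1, k − 1), with equality for 'star' families {A ⊆ [n] : |A| = k, i ∈ A} (fix an element i). For n = 177, k = 3: C(176, 2) = 15400.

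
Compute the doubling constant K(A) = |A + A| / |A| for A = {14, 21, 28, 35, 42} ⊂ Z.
K = |A + A| / |A| = 9/5

Enumerate A + A = {a + b : a, b ∈ A}. With |A| = 5, there are |A|^2 = 25 ordered sum pairs; collecting distinct values, A + A = {28, 35, 42, 49, 56, 63, 70, 77, 84}, so |A + A| = 9. Thus K = 9/5. Here |A + A| = 2|A| − 1 = 9, the minimum possible — so K = 9/5 is minimal, which holds iff A is an arithmetic progression.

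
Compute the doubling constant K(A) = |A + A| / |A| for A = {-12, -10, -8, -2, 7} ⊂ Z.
K = |A + A| / |A| = 14/5

Enumerate A + A = {a + b : a, b ∈ A}. With |A| = 5, there are |A|^2 = 25 ordered sum pairs; collecting distinct values, A + A = {-24, -22, -20, -18, -16, -14, -12, -10, -5, -4, -3, -1, 5, 14}, so |A + A| = 14. Thus K = 14/5. For comparison, the minimum possible |A + A| over all 5-element sets is 2·5 − 1 = 9 (so min K = 9/5), attained only by arithmetic progressions.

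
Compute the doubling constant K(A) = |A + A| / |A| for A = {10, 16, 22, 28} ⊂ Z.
K = |A + A| / |A| = 7/4

Enumerate A + A = {a + b : a, b ∈ A}. With |A| = 4, there are |A|^2 = 16 ordered sum pairs; collecting distinct values, A + A = {20, 26, 32, 38, 44, 50, 56}, so |A + A| = 7. Thus K = 7/4. Here |A + A| = 2|A| − 1 = 7, the minimum possible — so K = 7/4 is minimal, which holds iff A is an arithmetic progression.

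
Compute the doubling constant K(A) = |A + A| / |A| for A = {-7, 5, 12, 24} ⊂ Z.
K = |A + A| / |A| = 9/4

Enumerate A + A = {a + b : a, b ∈ A}. With |A| = 4, there are |A|^2 = 16 ordered sum pairs; collecting distinct values, A + A = {-14, -2, 5, 10, 17, 24, 29, 36, 48}, so |A + A| = 9. Thus K = 9/4. For comparison, the minimum possible |A + A| over all 4-element sets is 2·4 − 1 = 7 (so min K = 7/4), attained only by arithmetic progressions.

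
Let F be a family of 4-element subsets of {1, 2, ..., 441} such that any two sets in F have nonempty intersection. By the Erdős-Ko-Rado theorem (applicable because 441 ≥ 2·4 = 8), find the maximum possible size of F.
max |F| = C(440, 3) = 14100680

The Erdős-Ko-Rado theorem states: for n ≥ 2k, an intersecting family of k-subsets of an n-element set has size at most C(n − 1, k − 1), with equality for 'star' families {A ⊆ [n] : |A| = k, i ∈ A} (fix an element i). For n = 441, k = 4: C(440, 3) = 14100680.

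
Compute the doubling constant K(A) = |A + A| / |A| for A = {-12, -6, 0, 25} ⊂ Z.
K = |A + A| / |A| = 9/4

Enumerate A + A = {a + b : a, b ∈ A}. With |A| = 4, there are |A|^2 = 16 ordered sum pairs; collecting distinct values, A + A = {-24, -18, -12, -6, 0, 13, 19, 25, 50}, so |A + A| = 9. Thus K = 9/4. For comparison, the minimum possible |A + A| over all 4-element sets is 2·4 − 1 = 7 (so min K = 7/4), attained only by arithmetic progressions.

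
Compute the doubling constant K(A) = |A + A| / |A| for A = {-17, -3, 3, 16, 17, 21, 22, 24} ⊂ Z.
K = |A + A| / |A| = 33/8

Enumerate A + A = {a + b : a, b ∈ A}. With |A| = 8, there are |A|^2 = 64 ordered sum pairs; collecting distinct values, A + A = {-34, -20, -14, -6, -1, 0, 4, 5, 6, 7, 13, 14, 18, 19, 20, 21, 24, 25, 27, 32, 33, 34, 37, 38, 39, 40, 41, 42, 43, 44, 45, 46, 48}, so |A + A| = 33. Thus K = 33/8. For comparison, the minimum possible |A + A| over all 8-element sets is 2·8 − 1 = 15 (so min K = 15/8), attained only by arithmetic progressions.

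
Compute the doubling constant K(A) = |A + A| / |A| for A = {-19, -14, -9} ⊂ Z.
K = |A + A| / |A| = 5/3

Enumerate A + A = {a + b : a, b ∈ A}. With |A| = 3, there are |A|^2 = 9 ordered sum pairs; collecting distinct values, A + A = {-38, -33, -28, -23, -18}, so |A + A| = 5. Thus K = 5/3. Here |A + A| = 2|A| − 1 = 5, the minimum possible — so K = 5/3 is minimal, which holds iff A is an arithmetic progression.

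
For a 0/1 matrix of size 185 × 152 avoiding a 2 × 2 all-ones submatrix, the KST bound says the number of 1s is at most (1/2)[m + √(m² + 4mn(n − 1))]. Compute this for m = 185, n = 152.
z(185, 152; 2, 2) ≤ (1/2)[185 + √(185² + 4·185·152·151)] = (1/2)[185 + √17018705] = 2155.1867

Kővári–Sós–Turán: let r_1, ..., r_185 be the row sums and z = Σ r_i the total number of 1s. Each pair of columns can share at most one row with both entries 1 (else a 2×2 all-ones block appears), so Σ_i C(r_i, 2) ≤ C(152, 2) = 11476. By convexity Σ_i C(r_i, 2) ≥ 185·C(z/185, 2) = z(z − 185)/(2·185), giving z² − 185z − 185·152·151 ≤ 0 and hence z ≤ (1/2)[185 + √(34225 + 4·4246120)] = (1/2)[185 + √17018705] ≈ (1/2)(185 + 4125.3733) = 2155.1867.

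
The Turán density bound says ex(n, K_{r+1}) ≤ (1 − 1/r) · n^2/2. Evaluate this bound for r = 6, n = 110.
Turán density bound = (5/6) · 110^2/2 = 15125/3 ≈ 5041.6667

Turán's theorem: ex(n, K_{r+1}) is achieved by the complete r-partite Turán graph T(n, r) with parts as balanced as possible, and is at most (1 − 1/r) · n^2/2. For r = 6, n = 110: the density bound is (5/6) · 12100/2 = 15125/3 ≈ 5041.6667. The integer-valued extremum is e(T(110, 6)) = 5041, which is strictly less than the density bound 15125/3 since 6 ∤ 110 (the parts of T(110, 6) cannot all be equal).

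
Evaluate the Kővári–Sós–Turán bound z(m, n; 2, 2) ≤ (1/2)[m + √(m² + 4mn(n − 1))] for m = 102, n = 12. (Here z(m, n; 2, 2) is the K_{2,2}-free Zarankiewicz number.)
z(102, 12; 2, 2) ≤ (1/2)[102 + √(102² + 4·102·12·11)] = (1/2)[102 + √64260] = 177.7478

Kővári–Sós–Turán: let r_1, ..., r_102 be the row sums and z = Σ r_i the total number of 1s. Each pair of columns can share at most one row with both entries 1 (else a 2×2 all-ones block appears), so Σ_i C(r_i, 2) ≤ C(12, 2) = 66. By convexity Σ_i C(r_i, 2) ≥ 102·C(z/102, 2) = z(z − 102)/(2·102), giving z² − 102z − 102·12·11 ≤ 0 and hence z ≤ (1/2)[102 + √(10404 + 4·13464)] = (1/2)[102 + √64260] ≈ (1/2)(102 + 253.4956) = 177.7478.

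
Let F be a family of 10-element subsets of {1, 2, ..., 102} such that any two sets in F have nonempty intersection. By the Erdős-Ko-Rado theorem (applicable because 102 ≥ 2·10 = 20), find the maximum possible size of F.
max |F| = C(101, 9) = 2088319702700

The Erdős-Ko-Rado theorem states: for n ≥ 2k, an intersecting family of k-subsets of an n-element set has size at most C(n − 1, k − 1), with equality for 'star' families {A ⊆ [n] : |A| = k, i ∈ A} (fix an element i). For n = 102, k = 10: C(101, 9) = 2088319702700.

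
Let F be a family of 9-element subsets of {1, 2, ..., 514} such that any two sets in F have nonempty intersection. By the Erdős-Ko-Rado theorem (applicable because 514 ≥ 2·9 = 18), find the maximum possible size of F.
max |F| = C(513, 8) = 112615417096408512

Erdős-Ko-Rado (1961): when n ≥ 2k, max |F| = C(n−1, k−1). The bound is attained by the star {A : i ∈ A} for any fixed i ∈ [n]. Here C(514−1, 9−1) = C(513, 8) = 112615417096408512.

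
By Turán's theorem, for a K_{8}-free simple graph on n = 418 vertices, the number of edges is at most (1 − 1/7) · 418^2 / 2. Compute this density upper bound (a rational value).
Turán density bound = (6/7) · 418^2/2 = 524172/7 ≈ 74881.7143

Turán's theorem: ex(n, K_{r+1}) is achieved by the complete r-partite Turán graph T(n, r) with parts as balanced as possible, and is at most (1 − 1/r) · n^2/2. For r = 7, n = 418: the density bound is (6/7) · 174724/2 = 524172/7 ≈ 74881.7143. The integer-valued extremum is e(T(418, 7)) = 74881, which is strictly less than the density bound 524172/7 since 7 ∤ 418 (the parts of T(418, 7) cannot all be equal).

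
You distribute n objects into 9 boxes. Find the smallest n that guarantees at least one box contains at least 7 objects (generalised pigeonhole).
n = (7 − 1)·9 + 1 = 55

By the generalised pigeonhole principle, to guarantee some box contains ≥ r objects we need more than (r − 1) · k objects total. Threshold: n = (r − 1) · k + 1. With r = 7 and k = 9: n = 6 · 9 + 1 = 54 + 1 = 55. For n = 54 = 6 · 9, we can put exactly 6 objects in every box, avoiding 7 in any single one — so 55 is tight.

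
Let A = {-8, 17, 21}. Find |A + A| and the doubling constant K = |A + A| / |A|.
K = |A + A| / |A| = 6/3 = 2

Enumerate A + A = {a + b : a, b ∈ A}. With |A| = 3, there are |A|^2 = 9 ordered sum pairs; collecting distinct values, A + A = {-16, 9, 13, 34, 38, 42}, so |A + A| = 6. Thus K = 6/3 = 2. For comparison, the minimum possible |A + A| over all 3-element sets is 2·3 − 1 = 5 (so min K = 5/3), attained only by arithmetic progressions.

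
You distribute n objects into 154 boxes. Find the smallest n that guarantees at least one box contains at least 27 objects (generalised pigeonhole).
n = (27 − 1)·154 + 1 = 4005

By the generalised pigeonhole principle, to guarantee some box contains ≥ r objects we need more than (r − 1) · k objects total. Threshold: n = (r − 1) · k + 1. With r = 27 and k = 154: n = 26 · 154 + 1 = 4004 + 1 = 4005. For n = 4004 = 26 · 154, we can put exactly 26 objects in every box, avoiding 27 in any single one — so 4005 is tight.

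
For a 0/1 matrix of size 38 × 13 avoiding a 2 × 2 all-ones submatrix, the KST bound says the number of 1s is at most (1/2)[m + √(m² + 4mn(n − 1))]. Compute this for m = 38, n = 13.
z(38, 13; 2, 2) ≤ (1/2)[38 + √(38² + 4·38·13·12)] = (1/2)[38 + √25156] = 98.3032

Kővári–Sós–Turán: let r_1, ..., r_38 be the row sums and z = Σ r_i the total number of 1s. Each pair of columns can share at most one row with both entries 1 (else a 2×2 all-ones block appears), so Σ_i C(r_i, 2) ≤ C(13, 2) = 78. By convexity Σ_i C(r_i, 2) ≥ 38·C(z/38, 2) = z(z − 38)/(2·38), giving z² − 38z − 38·13·12 ≤ 0 and hence z ≤ (1/2)[38 + √(1444 + 4·5928)] = (1/2)[38 + √25156] ≈ (1/2)(38 + 158.6064) = 98.3032.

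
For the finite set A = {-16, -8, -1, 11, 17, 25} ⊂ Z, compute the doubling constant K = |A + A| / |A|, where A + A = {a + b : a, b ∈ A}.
K = |A + A| / |A| = 20/6 = 10/3

Enumerate A + A = {a + b : a, b ∈ A}. With |A| = 6, there are |A|^2 = 36 ordered sum pairs; collecting distinct values, A + A = {-32, -24, -17, -16, -9, -5, -2, 1, 3, 9, 10, 16, 17, 22, 24, 28, 34, 36, 42, 50}, so |A + A| = 20. Thus K = 20/6 = 10/3. For comparison, the minimum possible |A + A| over all 6-element sets is 2·6 − 1 = 11 (so min K = 11/6), attained only by arithmetic progressions.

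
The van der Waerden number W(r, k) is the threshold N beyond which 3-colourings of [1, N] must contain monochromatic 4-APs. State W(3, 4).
W(3, 4) = 293

W(3, 4) = 293. The lower bound W(3, 4) > 292 comes from an explicit good 3-colouring of [1, 292]; the upper bound W(3, 4) ≤ 293 was verified by exhaustive search over 3-colourings of [1, 293].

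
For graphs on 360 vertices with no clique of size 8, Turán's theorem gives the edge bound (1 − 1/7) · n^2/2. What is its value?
Turán density bound = (6/7) · 360^2/2 = 388800/7 ≈ 55542.8571

Turán's theorem: ex(n, K_{r+1}) is achieved by the complete r-partite Turán graph T(n, r) with parts as balanced as possible, and is at most (1 − 1/r) · n^2/2. For r = 7, n = 360: the density bound is (6/7) · 129600/2 = 388800/7 ≈ 55542.8571. The integer-valued extremum is e(T(360, 7)) = 55542, which is strictly less than the density bound 388800/7 since 7 ∤ 360 (the parts of T(360, 7) cannot all be equal).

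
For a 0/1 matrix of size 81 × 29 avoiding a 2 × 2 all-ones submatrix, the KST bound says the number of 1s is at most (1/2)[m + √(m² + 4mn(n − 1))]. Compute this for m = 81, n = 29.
z(81, 29; 2, 2) ≤ (1/2)[81 + √(81² + 4·81·29·28)] = (1/2)[81 + √269649] = 300.1387

Kővári–Sós–Turán: let r_1, ..., r_81 be the row sums and z = Σ r_i the total number of 1s. Each pair of columns can share at most one row with both entries 1 (else a 2×2 all-ones block appears), so Σ_i C(r_i, 2) ≤ C(29, 2) = 406. By convexity Σ_i C(r_i, 2) ≥ 81·C(z/81, 2) = z(z − 81)/(2·81), giving z² − 81z − 81·29·28 ≤ 0 and hence z ≤ (1/2)[81 + √(6561 + 4·65772)] = (1/2)[81 + √269649] ≈ (1/2)(81 + 519.2774) = 300.1387.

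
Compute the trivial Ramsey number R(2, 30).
R(2, 30) = 30

R(2, k) = k for all k ≥ 2: in a 2-colouring of K_k, either some edge is red (a red K_2) or all edges are blue (a blue K_k). And K_{29} coloured all-blue has no blue K_30, so R(2, 30) > 29. Hence R(2, 30) = 30.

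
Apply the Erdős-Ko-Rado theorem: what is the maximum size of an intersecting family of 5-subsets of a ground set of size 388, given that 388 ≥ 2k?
max |F| = C(387, 4) = 920193120

Erdős-Ko-Rado (1961): when n ≥ 2k, max |F| = C(n−1, k−1). The bound is attained by the star {A : i ∈ A} for any fixed i ∈ [n]. Here C(388−1, 5−1) = C(387, 4) = 920193120.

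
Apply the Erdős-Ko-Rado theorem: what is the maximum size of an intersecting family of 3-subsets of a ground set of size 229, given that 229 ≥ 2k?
max |F| = C(228, 2) = 25878

Erdős-Ko-Rado (1961): when n ≥ 2k, max |F| = C(n−1, k−1). The bound is attained by the star {A : i ∈ A} for any fixed i ∈ [n]. Here C(229−1, 3−1) = C(228, 2) = 25878.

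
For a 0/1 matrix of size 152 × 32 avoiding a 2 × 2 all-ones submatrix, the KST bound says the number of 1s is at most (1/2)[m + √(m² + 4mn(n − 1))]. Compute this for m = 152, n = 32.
z(152, 32; 2, 2) ≤ (1/2)[152 + √(152² + 4·152·32·31)] = (1/2)[152 + √626240] = 471.6766

Kővári–Sós–Turán: let r_1, ..., r_152 be the row sums and z = Σ r_i the total number of 1s. Each pair of columns can share at most one row with both entries 1 (else a 2×2 all-ones block appears), so Σ_i C(r_i, 2) ≤ C(32, 2) = 496. By convexity Σ_i C(r_i, 2) ≥ 152·C(z/152, 2) = z(z − 152)/(2·152), giving z² − 152z − 152·32·31 ≤ 0 and hence z ≤ (1/2)[152 + √(23104 + 4·150784)] = (1/2)[152 + √626240] ≈ (1/2)(152 + 791.3533) = 471.6766.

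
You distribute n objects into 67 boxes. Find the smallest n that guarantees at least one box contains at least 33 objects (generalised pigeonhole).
n = (33 − 1)·67 + 1 = 2145

By the generalised pigeonhole principle, to guarantee some box contains ≥ r objects we need more than (r − 1) · k objects total. Threshold: n = (r − 1) · k + 1. With r = 33 and k = 67: n = 32 · 67 + 1 = 2144 + 1 = 2145. For n = 2144 = 32 · 67, we can put exactly 32 objects in every box, avoiding 33 in any single one — so 2145 is tight.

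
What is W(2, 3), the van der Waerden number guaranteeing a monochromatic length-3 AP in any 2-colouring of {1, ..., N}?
W(2, 3) = 9

Lower bound: the 2-colouring RRBBRRBB of {1, ..., 8} (R at positions {1, 2, 5, 6}, B at {3, 4, 7, 8}) contains no monochromatic 3-term AP, so W(2, 3) > 8. Upper bound: a case analysis on any 2-colouring of {1, ..., 9} forces such an AP. Hence W(2, 3) = 9.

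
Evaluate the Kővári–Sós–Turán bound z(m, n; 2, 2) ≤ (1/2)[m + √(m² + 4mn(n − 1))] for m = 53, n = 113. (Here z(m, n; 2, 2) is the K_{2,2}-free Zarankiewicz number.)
z(53, 113; 2, 2) ≤ (1/2)[53 + √(53² + 4·53·113·112)] = (1/2)[53 + √2685881] = 845.9329

Kővári–Sós–Turán: let r_1, ..., r_53 be the row sums and z = Σ r_i the total number of 1s. Each pair of columns can share at most one row with both entries 1 (else a 2×2 all-ones block appears), so Σ_i C(r_i, 2) ≤ C(113, 2) = 6328. By convexity Σ_i C(r_i, 2) ≥ 53·C(z/53, 2) = z(z − 53)/(2·53), giving z² − 53z − 53·113·112 ≤ 0 and hence z ≤ (1/2)[53 + √(2809 + 4·670768)] = (1/2)[53 + √2685881] ≈ (1/2)(53 + 1638.8658) = 845.9329.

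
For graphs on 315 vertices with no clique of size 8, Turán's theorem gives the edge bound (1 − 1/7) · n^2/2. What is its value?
Turán density bound = (6/7) · 315^2/2 = 42525

Turán's theorem: ex(n, K_{r+1}) is achieved by the complete r-partite Turán graph T(n, r) with parts as balanced as possible, and is at most (1 − 1/r) · n^2/2. For r = 7, n = 315: the density bound is (6/7) · 99225/2 = 42525. Since 7 ∣ 315, the Turán graph T(315, 7) has parts of equal size 45, and its edge count e(T(315, 7)) = 42525 attains the density bound exactly.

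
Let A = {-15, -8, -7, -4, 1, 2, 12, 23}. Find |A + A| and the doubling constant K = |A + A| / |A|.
K = |A + A| / |A| = 30/8 = 15/4

Enumerate A + A = {a + b : a, b ∈ A}. With |A| = 8, there are |A|^2 = 64 ordered sum pairs; collecting distinct values, A + A = {-30, -23, -22, -19, -16, -15, -14, -13, -12, -11, -8, -7, -6, -5, -3, -2, 2, 3, 4, 5, 8, 13, 14, 15, 16, 19, 24, 25, 35, 46}, so |A + A| = 30. Thus K = 30/8 = 15/4. For comparison, the minimum possible |A + A| over all 8-element sets is 2·8 − 1 = 15 (so min K = 15/8), attained only by arithmetic progressions.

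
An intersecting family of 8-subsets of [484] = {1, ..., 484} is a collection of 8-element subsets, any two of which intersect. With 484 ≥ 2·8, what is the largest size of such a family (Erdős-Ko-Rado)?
max |F| = C(483, 7) = 1164747361623768

The Erdős-Ko-Rado theorem states: for n ≥ 2k, an intersecting family of k-subsets of an n-element set has size at most C(n − 1, k − 1), with equality for 'star' families {A ⊆ [n] : |A| = k, i ∈ A} (fix an element i). For n = 484, k = 8: C(483, 7) = 1164747361623768.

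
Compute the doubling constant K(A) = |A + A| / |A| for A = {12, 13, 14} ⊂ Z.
K = |A + A| / |A| = 5/3

Enumerate A + A = {a + b : a, b ∈ A}. With |A| = 3, there are |A|^2 = 9 ordered sum pairs; collecting distinct values, A + A = {24, 25, 26, 27, 28}, so |A + A| = 5. Thus K = 5/3. Here |A + A| = 2|A| − 1 = 5, the minimum possible — so K = 5/3 is minimal, which holds iff A is an arithmetic progression.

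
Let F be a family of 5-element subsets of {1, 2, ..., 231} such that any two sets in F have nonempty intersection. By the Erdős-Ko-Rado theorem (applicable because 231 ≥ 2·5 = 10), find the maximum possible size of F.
max |F| = C(230, 4) = 113582855

Erdős-Ko-Rado (1961): when n ≥ 2k, max |F| = C(n−1, k−1). The bound is attained by the star {A : i ∈ A} for any fixed i ∈ [n]. Here C(231−1, 5−1) = C(230, 4) = 113582855.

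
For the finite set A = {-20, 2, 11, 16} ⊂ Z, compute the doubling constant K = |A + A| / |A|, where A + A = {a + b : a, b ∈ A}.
K = |A + A| / |A| = 10/4 = 5/2

Enumerate A + A = {a + b : a, b ∈ A}. With |A| = 4, there are |A|^2 = 16 ordered sum pairs; collecting distinct values, A + A = {-40, -18, -9, -4, 4, 13, 18, 22, 27, 32}, so |A + A| = 10. Thus K = 10/4 = 5/2. For comparison, the minimum possible |A + A| over all 4-element sets is 2·4 − 1 = 7 (so min K = 7/4), attained only by arithmetic progressions.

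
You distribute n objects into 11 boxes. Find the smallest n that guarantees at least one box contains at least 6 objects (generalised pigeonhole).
n = (6 − 1)·11 + 1 = 56

By the generalised pigeonhole principle, to guarantee some box contains ≥ r objects we need more than (r − 1) · k objects total. Threshold: n = (r − 1) · k + 1. With r = 6 and k = 11: n = 5 · 11 + 1 = 55 + 1 = 56. For n = 55 = 5 · 11, we can put exactly 5 objects in every box, avoiding 6 in any single one — so 56 is tight.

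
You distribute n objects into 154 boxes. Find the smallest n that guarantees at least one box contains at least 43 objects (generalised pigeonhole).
n = (43 − 1)·154 + 1 = 6469

By the generalised pigeonhole principle, to guarantee some box contains ≥ r objects we need more than (r − 1) · k objects total. Threshold: n = (r − 1) · k + 1. With r = 43 and k = 154: n = 42 · 154 + 1 = 6468 + 1 = 6469. For n = 6468 = 42 · 154, we can put exactly 42 objects in every box, avoiding 43 in any single one — so 6469 is tight.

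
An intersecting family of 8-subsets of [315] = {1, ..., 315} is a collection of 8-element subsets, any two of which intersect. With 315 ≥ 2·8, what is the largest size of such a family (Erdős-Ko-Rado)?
max |F| = C(314, 7) = 55825075869992

The Erdős-Ko-Rado theorem states: for n ≥ 2k, an intersecting family of k-subsets of an n-element set has size at most C(n − 1, k − 1), with equality for 'star' families {A ⊆ [n] : |A| = k, i ∈ A} (fix an element i). For n = 315, k = 8: C(314, 7) = 55825075869992.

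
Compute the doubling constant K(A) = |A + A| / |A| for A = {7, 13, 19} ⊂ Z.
K = |A + A| / |A| = 5/3

Enumerate A + A = {a + b : a, b ∈ A}. With |A| = 3, there are |A|^2 = 9 ordered sum pairs; collecting distinct values, A + A = {14, 20, 26, 32, 38}, so |A + A| = 5. Thus K = 5/3. Here |A + A| = 2|A| − 1 = 5, the minimum possible — so K = 5/3 is minimal, which holds iff A is an arithmetic progression.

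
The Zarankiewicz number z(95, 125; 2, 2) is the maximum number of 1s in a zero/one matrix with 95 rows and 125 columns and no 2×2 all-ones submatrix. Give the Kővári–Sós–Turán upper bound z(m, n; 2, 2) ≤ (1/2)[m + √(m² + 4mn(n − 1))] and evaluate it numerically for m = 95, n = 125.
z(95, 125; 2, 2) ≤ (1/2)[95 + √(95² + 4·95·125·124)] = (1/2)[95 + √5899025] = 1261.8954

Kővári–Sós–Turán: let r_1, ..., r_95 be the row sums and z = Σ r_i the total number of 1s. Each pair of columns can share at most one row with both entries 1 (else a 2×2 all-ones block appears), so Σ_i C(r_i, 2) ≤ C(125, 2) = 7750. By convexity Σ_i C(r_i, 2) ≥ 95·C(z/95, 2) = z(z − 95)/(2·95), giving z² − 95z − 95·125·124 ≤ 0 and hence z ≤ (1/2)[95 + √(9025 + 4·1472500)] = (1/2)[95 + √5899025] ≈ (1/2)(95 + 2428.7909) = 1261.8954.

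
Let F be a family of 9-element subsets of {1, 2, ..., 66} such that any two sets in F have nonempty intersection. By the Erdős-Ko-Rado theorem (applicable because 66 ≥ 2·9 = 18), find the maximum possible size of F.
max |F| = C(65, 8) = 5047381560

The Erdős-Ko-Rado theorem states: for n ≥ 2k, an intersecting family of k-subsets of an n-element set has size at most C(n − 1, k − 1), with equality for 'star' families {A ⊆ [n] : |A| = k, i ∈ A} (fix an element i). For n = 66, k = 9: C(65, 8) = 5047381560.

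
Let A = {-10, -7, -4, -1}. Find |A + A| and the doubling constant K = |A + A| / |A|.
K = |A + A| / |A| = 7/4

Enumerate A + A = {a + b : a, b ∈ A}. With |A| = 4, there are |A|^2 = 16 ordered sum pairs; collecting distinct values, A + A = {-20, -17, -14, -11, -8, -5, -2}, so |A + A| = 7. Thus K = 7/4. Here |A + A| = 2|A| − 1 = 7, the minimum possible — so K = 7/4 is minimal, which holds iff A is an arithmetic progression.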